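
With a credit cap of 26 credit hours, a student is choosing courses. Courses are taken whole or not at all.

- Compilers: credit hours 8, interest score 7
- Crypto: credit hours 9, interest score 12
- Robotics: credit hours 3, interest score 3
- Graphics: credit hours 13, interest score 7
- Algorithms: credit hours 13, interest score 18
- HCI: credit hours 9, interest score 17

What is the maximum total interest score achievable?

Allowing fractional choices, the relaxed optimum would be about 40.3, but courses are indivisible.
Robotics + Algorithms + HCI: credit hours 3 + 13 + 9 = 25 ≤ 26, interest score 3 + 18 + 17 = 38.
Compilers + Crypto + HCI: credit hours 8 + 9 + 9 = 26 ≤ 26, interest score 7 + 12 + 17 = 36.
Best is Robotics, Algorithms, and HCI with total interest score 38.

38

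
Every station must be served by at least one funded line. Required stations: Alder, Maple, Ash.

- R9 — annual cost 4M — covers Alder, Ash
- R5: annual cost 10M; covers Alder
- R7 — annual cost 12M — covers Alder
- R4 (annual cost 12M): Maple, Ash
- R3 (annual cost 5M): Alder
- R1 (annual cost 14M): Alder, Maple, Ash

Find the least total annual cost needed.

R1 alone covers Alder, Maple, Ash — every station.
Total annual cost: 14.

14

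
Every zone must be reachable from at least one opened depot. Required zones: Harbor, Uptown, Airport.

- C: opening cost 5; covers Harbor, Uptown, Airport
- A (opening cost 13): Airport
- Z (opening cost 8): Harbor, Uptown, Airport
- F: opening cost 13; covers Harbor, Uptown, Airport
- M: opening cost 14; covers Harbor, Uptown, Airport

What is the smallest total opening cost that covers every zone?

5

C alone covers Harbor, Uptown, Airport — every zone.
Total opening cost: 5.
No cover costs less than 5.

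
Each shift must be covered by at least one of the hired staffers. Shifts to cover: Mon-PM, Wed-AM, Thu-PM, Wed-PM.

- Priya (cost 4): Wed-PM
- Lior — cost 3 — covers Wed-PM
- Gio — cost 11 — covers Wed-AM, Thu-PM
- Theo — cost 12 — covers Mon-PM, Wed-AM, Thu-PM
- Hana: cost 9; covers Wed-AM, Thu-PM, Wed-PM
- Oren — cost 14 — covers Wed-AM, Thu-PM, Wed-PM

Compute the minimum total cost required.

15

Choose Lior and Theo: together they cover Mon-PM, Wed-AM, Thu-PM, Wed-PM — every shift.
Total cost: 3 + 12 = 15.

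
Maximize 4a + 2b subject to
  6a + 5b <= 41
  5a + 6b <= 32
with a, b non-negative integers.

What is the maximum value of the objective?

24

Relaxing integrality, the LP optimum is 25.60 at (a,b) = (6.4, 0), which is not an integer point.
(a,b)=(6,0): 6·6+5·0=36≤41, 5·6+6·0=30≤32, objective 24.
(a,b)=(5,1): 6·5+5·1=35≤41, 5·5+6·1=31≤32, objective 22.
(a,b)=(5,0): 6·5+5·0=30≤41, 5·5+6·0=25≤32, objective 20.
Maximum is 24 at (a,b)=(6,0).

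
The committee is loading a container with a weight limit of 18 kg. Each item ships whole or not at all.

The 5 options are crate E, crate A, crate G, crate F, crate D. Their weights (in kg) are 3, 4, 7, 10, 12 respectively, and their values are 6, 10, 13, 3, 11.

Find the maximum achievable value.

crate E + crate A + crate G: weight 3 + 4 + 7 = 14 ≤ 18, value 6 + 10 + 13 = 29.
crate A + crate D: weight 4 + 12 = 16 ≤ 18, value 10 + 11 = 21.
crate A + crate G: weight 4 + 7 = 11 ≤ 18, value 10 + 13 = 23.
Best is crate E, crate A, and crate G with total value 29.

29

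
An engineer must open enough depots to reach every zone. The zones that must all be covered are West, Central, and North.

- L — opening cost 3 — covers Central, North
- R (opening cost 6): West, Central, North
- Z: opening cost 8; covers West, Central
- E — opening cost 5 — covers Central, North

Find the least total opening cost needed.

6

R alone covers West, Central, North — every zone.
Total opening cost: 6.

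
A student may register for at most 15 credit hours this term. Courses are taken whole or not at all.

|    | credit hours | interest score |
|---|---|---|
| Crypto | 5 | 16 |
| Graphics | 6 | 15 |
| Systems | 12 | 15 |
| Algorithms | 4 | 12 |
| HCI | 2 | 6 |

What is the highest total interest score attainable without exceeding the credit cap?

43

This is a 0-1 knapsack instance.
Take Crypto, Graphics, and Algorithms: credit hours 5 + 6 + 4 = 15 ≤ 15, interest score 16 + 15 + 12 = 43.
No other feasible combination does better.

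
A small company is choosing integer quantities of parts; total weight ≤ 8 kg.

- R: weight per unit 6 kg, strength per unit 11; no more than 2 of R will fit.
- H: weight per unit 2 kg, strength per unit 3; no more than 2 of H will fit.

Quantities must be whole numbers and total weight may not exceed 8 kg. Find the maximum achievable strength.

R has the best ratio (11/6); taking only R gives at most 1×11 = 11 (stopped by the weight limit).
Mixing does better — 1×R and 1×H: weight 8 ≤ 8, strength 1·11 + 1·3 = 14.

14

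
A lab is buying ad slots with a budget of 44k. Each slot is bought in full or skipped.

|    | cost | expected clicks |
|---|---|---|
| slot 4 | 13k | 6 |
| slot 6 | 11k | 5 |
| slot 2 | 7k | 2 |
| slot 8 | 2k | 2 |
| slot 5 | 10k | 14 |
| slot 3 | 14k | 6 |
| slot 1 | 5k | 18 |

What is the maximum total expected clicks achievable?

This is a 0-1 knapsack instance.
Allowing fractional choices, the relaxed optimum would be about 46.3, but ad slots are indivisible.
slot 4 + slot 8 + slot 5 + slot 3 + slot 1: cost 13 + 2 + 10 + 14 + 5 = 44 ≤ 44, expected clicks 6 + 2 + 14 + 6 + 18 = 46.
slot 4 + slot 6 + slot 8 + slot 5 + slot 1: cost 13 + 11 + 2 + 10 + 5 = 41 ≤ 44, expected clicks 6 + 5 + 2 + 14 + 18 = 45.
Best is slot 4, slot 8, slot 5, slot 3, and slot 1 with total expected clicks 46.

46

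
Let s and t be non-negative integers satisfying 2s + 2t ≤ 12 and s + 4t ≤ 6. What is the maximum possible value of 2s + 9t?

(s,t)=(2,1): 2·2+2·1=6≤12, 1·2+4·1=6≤6, objective 13.
(s,t)=(1,1): 2·1+2·1=4≤12, 1·1+4·1=5≤6, objective 11.
(s,t)=(0,1): 2·0+2·1=2≤12, 1·0+4·1=4≤6, objective 9.
(s,t)=(3,0): 2·3+2·0=6≤12, 1·3+4·0=3≤6, objective 6.
No feasible integer point exceeds 13.

13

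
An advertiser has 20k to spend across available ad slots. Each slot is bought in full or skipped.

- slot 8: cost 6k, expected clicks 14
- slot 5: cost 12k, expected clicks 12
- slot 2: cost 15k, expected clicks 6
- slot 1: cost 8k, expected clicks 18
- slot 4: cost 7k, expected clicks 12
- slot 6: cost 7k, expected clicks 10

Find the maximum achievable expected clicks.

36

slot 8 + slot 1: cost 6 + 8 = 14 ≤ 20, expected clicks 14 + 18 = 32.
slot 1 + slot 4: cost 8 + 7 = 15 ≤ 20, expected clicks 18 + 12 = 30.
slot 8 + slot 4 + slot 6: cost 6 + 7 + 7 = 20 ≤ 20, expected clicks 14 + 12 + 10 = 36.
Best is slot 8, slot 4, and slot 6 with total expected clicks 36.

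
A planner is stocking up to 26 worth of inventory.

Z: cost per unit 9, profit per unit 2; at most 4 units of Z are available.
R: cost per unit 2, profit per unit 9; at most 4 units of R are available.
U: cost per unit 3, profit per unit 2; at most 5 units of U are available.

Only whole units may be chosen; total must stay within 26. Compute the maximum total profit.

Take 4×R and 5×U: cost 23 ≤ 26, profit 4·9 + 5·2 = 46.
R has the best ratio (9/2) and is taken to its limit of 4; remaining capacity is filled optimally with the others.

46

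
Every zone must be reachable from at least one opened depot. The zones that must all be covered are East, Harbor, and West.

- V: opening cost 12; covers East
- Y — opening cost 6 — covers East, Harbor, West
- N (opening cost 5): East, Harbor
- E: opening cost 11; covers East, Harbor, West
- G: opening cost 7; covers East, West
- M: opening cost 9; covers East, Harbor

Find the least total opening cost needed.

This is an integer covering problem.
Y alone covers East, Harbor, West — every zone.
Total opening cost: 6.
No cover costs less than 6.

6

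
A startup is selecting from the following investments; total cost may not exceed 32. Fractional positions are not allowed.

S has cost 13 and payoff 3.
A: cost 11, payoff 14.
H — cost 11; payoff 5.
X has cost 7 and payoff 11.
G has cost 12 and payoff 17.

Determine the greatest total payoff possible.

42

Allowing fractional choices, the relaxed optimum would be about 42.9, but investments are indivisible.
H + X + G: cost 11 + 7 + 12 = 30 ≤ 32, payoff 5 + 11 + 17 = 33.
A + X + G: cost 11 + 7 + 12 = 30 ≤ 32, payoff 14 + 11 + 17 = 42.
Best is A, X, and G with total payoff 42.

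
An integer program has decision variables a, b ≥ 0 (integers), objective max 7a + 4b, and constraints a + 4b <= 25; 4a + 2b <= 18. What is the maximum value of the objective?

34

The continuous relaxation peaks at (1.57, 5.86) with value 34.43; rounding to a feasible lattice point costs some objective.
(a,b)=(2,5): 1·2+4·5=22≤25, 4·2+2·5=18≤18, objective 34.
(a,b)=(1,6): 1·1+4·6=25≤25, 4·1+2·6=16≤18, objective 31.
(a,b)=(2,4): 1·2+4·4=18≤25, 4·2+2·4=16≤18, objective 30.
(a,b)=(1,5): 1·1+4·5=21≤25, 4·1+2·5=14≤18, objective 27.
No feasible integer point exceeds 34.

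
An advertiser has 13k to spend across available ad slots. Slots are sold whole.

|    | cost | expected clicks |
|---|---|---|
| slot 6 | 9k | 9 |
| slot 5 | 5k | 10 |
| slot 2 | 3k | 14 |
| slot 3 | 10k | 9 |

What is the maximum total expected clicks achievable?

24

slot 5 + slot 2: cost 5 + 3 = 8 ≤ 13, expected clicks 10 + 14 = 24.
slot 2 + slot 3: cost 3 + 10 = 13 ≤ 13, expected clicks 14 + 9 = 23.
slot 6 + slot 2: cost 9 + 3 = 12 ≤ 13, expected clicks 9 + 14 = 23.
Best is slot 5 and slot 2 with total expected clicks 24.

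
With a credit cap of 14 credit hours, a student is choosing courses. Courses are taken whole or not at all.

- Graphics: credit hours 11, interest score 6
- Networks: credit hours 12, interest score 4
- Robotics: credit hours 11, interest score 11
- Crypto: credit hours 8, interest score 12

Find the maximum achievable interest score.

Allowing fractional choices, the relaxed optimum would be about 18.0, but courses are indivisible.
Graphics: credit hours 11 ≤ 14, interest score 6.
Robotics: credit hours 11 ≤ 14, interest score 11.
Crypto: credit hours 8 ≤ 14, interest score 12.
Best is Crypto with total interest score 12.

12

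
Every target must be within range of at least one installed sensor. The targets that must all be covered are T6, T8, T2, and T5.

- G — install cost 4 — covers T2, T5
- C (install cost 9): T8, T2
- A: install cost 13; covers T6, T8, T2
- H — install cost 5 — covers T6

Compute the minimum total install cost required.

17

Choose G and A: together they cover T6, T8, T2, T5 — every target.
Total install cost: 4 + 13 = 17.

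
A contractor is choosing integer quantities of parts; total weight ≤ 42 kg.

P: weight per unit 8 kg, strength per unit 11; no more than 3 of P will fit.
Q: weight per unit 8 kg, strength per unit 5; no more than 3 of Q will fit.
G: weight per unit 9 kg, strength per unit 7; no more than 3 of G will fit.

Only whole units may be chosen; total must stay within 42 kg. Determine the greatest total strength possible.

47

P has the best ratio (11/8); taking only P gives at most 3×11 = 33 (stopped by the supply cap of 3).
Mixing does better — 3×P and 2×G: weight 42 ≤ 42, strength 3·11 + 2·7 = 47.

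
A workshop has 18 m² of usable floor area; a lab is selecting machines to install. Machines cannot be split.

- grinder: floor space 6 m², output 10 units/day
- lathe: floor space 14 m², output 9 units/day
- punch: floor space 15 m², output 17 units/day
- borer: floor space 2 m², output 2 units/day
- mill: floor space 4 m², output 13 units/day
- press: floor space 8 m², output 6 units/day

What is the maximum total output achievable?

This is an integer program with binary decision variables.
Take grinder, mill, and press: floor space 6 + 4 + 8 = 18 ≤ 18, output 10 + 13 + 6 = 29.
No other feasible combination does better.

29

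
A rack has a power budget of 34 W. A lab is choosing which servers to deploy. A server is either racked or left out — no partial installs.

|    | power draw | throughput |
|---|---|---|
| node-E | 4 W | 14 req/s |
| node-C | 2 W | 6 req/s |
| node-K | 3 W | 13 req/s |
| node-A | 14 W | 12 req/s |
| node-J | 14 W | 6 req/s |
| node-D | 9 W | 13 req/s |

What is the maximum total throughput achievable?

58

node-E + node-K + node-A + node-D: power draw 4 + 3 + 14 + 9 = 30 ≤ 34, throughput 14 + 13 + 12 + 13 = 52.
node-E + node-C + node-K + node-J + node-D: power draw 4 + 2 + 3 + 14 + 9 = 32 ≤ 34, throughput 14 + 6 + 13 + 6 + 13 = 52.
node-E + node-C + node-K + node-A + node-D: power draw 4 + 2 + 3 + 14 + 9 = 32 ≤ 34, throughput 14 + 6 + 13 + 12 + 13 = 58.
Best is node-E, node-C, node-K, node-A, and node-D with total throughput 58.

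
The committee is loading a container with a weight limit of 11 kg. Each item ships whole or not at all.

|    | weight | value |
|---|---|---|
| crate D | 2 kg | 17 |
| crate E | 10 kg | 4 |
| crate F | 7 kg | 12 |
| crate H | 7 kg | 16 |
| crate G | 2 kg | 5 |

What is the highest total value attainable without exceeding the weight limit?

38

crate D + crate F + crate G: weight 2 + 7 + 2 = 11 ≤ 11, value 17 + 12 + 5 = 34.
crate D + crate H: weight 2 + 7 = 9 ≤ 11, value 17 + 16 = 33.
crate D + crate H + crate G: weight 2 + 7 + 2 = 11 ≤ 11, value 17 + 16 + 5 = 38.
Best is crate D, crate H, and crate G with total value 38.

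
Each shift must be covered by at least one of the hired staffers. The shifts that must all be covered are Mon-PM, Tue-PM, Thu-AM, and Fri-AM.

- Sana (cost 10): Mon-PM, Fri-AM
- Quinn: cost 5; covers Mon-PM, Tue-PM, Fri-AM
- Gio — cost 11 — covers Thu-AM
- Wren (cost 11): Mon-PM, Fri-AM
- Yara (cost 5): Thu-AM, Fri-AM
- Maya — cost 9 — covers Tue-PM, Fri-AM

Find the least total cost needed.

Choose Quinn and Yara: together they cover Mon-PM, Tue-PM, Thu-AM, Fri-AM — every shift.
Total cost: 5 + 5 = 10.

10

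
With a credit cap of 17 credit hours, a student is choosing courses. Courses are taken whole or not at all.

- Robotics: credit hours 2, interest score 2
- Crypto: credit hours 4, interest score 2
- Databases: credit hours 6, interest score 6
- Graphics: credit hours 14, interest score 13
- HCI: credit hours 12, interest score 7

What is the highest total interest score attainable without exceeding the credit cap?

Allowing fractional choices, the relaxed optimum would be about 16.4, but courses are indivisible.
Robotics + Crypto + Databases: credit hours 2 + 4 + 6 = 12 ≤ 17, interest score 2 + 2 + 6 = 10.
Robotics + Graphics: credit hours 2 + 14 = 16 ≤ 17, interest score 2 + 13 = 15.
Graphics: credit hours 14 ≤ 17, interest score 13.
Best is Robotics and Graphics with total interest score 15.

15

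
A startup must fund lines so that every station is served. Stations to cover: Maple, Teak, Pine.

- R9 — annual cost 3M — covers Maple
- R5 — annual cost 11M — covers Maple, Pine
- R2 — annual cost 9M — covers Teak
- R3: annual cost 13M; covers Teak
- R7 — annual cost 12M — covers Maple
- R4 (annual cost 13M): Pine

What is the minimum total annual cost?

The greedy cost-per-new-station heuristic would pick R9, R2, and R5 for 23, but a cheaper cover exists.
Choose R5 and R2: together they cover Maple, Teak, Pine — every station.
Total annual cost: 11 + 9 = 20.
No cover costs less than 20.

20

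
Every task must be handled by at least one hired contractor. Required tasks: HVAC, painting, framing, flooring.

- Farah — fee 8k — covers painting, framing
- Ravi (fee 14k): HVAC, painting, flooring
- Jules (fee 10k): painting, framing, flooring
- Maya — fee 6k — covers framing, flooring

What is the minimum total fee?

Choose Ravi and Maya: together they cover HVAC, painting, framing, flooring — every task.
Total fee: 14 + 6 = 20.
No cover costs less than 20.

20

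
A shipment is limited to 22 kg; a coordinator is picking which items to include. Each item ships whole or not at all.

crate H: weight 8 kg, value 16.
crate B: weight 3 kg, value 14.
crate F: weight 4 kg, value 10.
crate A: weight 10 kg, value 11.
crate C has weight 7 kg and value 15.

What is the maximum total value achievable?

Take crate H, crate B, crate F, and crate C: weight 8 + 3 + 4 + 7 = 22 ≤ 22, value 16 + 14 + 10 + 15 = 55.
No other feasible combination does better.

55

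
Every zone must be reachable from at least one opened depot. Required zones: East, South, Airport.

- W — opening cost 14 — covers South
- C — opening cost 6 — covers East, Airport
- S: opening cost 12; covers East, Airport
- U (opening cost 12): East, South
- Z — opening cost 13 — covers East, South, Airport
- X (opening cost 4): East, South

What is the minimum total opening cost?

10

Choose C and X: together they cover East, South, Airport — every zone.
Total opening cost: 6 + 4 = 10.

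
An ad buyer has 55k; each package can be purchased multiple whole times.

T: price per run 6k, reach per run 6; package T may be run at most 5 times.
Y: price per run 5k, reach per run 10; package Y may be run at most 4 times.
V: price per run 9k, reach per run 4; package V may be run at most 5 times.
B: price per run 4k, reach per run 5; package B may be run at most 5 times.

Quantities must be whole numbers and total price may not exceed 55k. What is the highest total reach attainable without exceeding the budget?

Y has the best ratio (10/5); taking only Y gives at most 4×10 = 40 (stopped by the supply cap of 4).
Mixing does better — 3×T, 4×Y, and 4×B: price 54 ≤ 55, reach 3·6 + 4·10 + 4·5 = 78.

78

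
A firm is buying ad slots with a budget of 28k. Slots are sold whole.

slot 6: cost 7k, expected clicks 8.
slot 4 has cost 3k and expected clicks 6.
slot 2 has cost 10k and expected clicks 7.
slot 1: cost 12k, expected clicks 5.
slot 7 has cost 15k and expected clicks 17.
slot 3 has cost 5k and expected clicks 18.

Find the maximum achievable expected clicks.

43

Take slot 6, slot 7, and slot 3: cost 7 + 15 + 5 = 27 ≤ 28, expected clicks 8 + 17 + 18 = 43.
No other feasible combination does better.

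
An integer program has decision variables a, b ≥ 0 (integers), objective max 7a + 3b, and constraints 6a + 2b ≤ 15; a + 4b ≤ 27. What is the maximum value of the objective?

The continuous relaxation peaks at (0.273, 6.68) with value 21.95; rounding to a feasible lattice point costs some objective.
(a,b)=(1,4): 6·1+2·4=14≤15, 1·1+4·4=17≤27, objective 19.
(a,b)=(0,6): 6·0+2·6=12≤15, 1·0+4·6=24≤27, objective 18.
(a,b)=(1,3): 6·1+2·3=12≤15, 1·1+4·3=13≤27, objective 16.
Maximum is 19 at (a,b)=(1,4).

19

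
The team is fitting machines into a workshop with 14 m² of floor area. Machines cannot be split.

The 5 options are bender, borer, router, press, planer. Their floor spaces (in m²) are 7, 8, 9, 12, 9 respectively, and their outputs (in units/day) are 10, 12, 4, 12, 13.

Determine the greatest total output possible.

13

Allowing fractional choices, the relaxed optimum would be about 20.7, but machines are indivisible.
press: floor space 12 ≤ 14, output 12.
planer: floor space 9 ≤ 14, output 13.
borer: floor space 8 ≤ 14, output 12.
Best is planer with total output 13.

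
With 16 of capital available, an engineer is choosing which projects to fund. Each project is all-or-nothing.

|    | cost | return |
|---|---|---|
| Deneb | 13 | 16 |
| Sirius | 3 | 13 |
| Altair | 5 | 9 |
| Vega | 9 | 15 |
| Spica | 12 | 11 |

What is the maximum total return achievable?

29

Allowing fractional choices, the relaxed optimum would be about 35.3, but projects are indivisible.
Sirius + Vega: cost 3 + 9 = 12 ≤ 16, return 13 + 15 = 28.
Altair + Vega: cost 5 + 9 = 14 ≤ 16, return 9 + 15 = 24.
Deneb + Sirius: cost 13 + 3 = 16 ≤ 16, return 16 + 13 = 29.
Best is Deneb and Sirius with total return 29.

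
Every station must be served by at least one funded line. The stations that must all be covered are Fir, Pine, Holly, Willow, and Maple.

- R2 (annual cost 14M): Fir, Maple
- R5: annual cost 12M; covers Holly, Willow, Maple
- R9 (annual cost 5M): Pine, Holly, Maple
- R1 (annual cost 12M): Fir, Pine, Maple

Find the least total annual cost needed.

24

The greedy cost-per-new-station heuristic would pick R9, R5, and R1 for 29, but a cheaper cover exists.
Choose R5 and R1: together they cover Fir, Pine, Holly, Willow, Maple — every station.
Total annual cost: 12 + 12 = 24.
No cover costs less than 24.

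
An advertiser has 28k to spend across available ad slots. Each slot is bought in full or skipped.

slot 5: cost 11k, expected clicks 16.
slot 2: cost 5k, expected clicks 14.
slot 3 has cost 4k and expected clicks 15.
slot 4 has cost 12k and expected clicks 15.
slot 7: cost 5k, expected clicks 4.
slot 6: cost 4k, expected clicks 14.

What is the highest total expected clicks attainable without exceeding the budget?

59

Allowing fractional choices, the relaxed optimum would be about 64.0, but ad slots are indivisible.
slot 5 + slot 2 + slot 3 + slot 6: cost 11 + 5 + 4 + 4 = 24 ≤ 28, expected clicks 16 + 14 + 15 + 14 = 59.
slot 2 + slot 3 + slot 4 + slot 6: cost 5 + 4 + 12 + 4 = 25 ≤ 28, expected clicks 14 + 15 + 15 + 14 = 58.
Best is slot 5, slot 2, slot 3, and slot 6 with total expected clicks 59.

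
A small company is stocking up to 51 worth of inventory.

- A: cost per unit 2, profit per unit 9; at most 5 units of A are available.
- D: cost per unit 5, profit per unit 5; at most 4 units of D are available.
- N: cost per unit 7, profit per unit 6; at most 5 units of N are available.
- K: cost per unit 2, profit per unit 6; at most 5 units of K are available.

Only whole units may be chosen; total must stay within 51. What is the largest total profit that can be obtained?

A has the best ratio (9/2); taking only A gives at most 5×9 = 45 (stopped by the supply cap of 5).
Mixing does better — 5×A, 2×D, 3×N, and 5×K: cost 51 ≤ 51, profit 5·9 + 2·5 + 3·6 + 5·6 = 103.

103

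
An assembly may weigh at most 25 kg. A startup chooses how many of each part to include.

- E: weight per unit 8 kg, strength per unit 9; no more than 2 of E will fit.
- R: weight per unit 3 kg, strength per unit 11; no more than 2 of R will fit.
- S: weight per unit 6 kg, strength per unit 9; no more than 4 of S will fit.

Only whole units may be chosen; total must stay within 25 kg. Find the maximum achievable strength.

R has the best ratio (11/3); taking only R gives at most 2×11 = 22 (stopped by the supply cap of 2).
Mixing does better — 2×R and 3×S: weight 24 ≤ 25, strength 2·11 + 3·9 = 49.

49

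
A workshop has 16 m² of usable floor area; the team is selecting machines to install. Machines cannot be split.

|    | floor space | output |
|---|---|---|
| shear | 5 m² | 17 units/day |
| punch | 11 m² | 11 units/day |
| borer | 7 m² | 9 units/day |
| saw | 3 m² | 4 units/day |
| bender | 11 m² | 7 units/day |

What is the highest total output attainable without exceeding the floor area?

shear + borer + saw: floor space 5 + 7 + 3 = 15 ≤ 16, output 17 + 9 + 4 = 30.
shear + punch: floor space 5 + 11 = 16 ≤ 16, output 17 + 11 = 28.
Best is shear, borer, and saw with total output 30.

30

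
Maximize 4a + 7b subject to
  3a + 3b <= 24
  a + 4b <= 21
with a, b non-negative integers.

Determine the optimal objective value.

44

The continuous relaxation peaks at (3.67, 4.33) with value 45.00; rounding to a feasible lattice point costs some objective.
(a,b)=(4,4): 3·4+3·4=24≤24, 1·4+4·4=20≤21, objective 44.
(a,b)=(5,3): 3·5+3·3=24≤24, 1·5+4·3=17≤21, objective 41.
(a,b)=(3,4): 3·3+3·4=21≤24, 1·3+4·4=19≤21, objective 40.
Maximum is 44 at (a,b)=(4,4).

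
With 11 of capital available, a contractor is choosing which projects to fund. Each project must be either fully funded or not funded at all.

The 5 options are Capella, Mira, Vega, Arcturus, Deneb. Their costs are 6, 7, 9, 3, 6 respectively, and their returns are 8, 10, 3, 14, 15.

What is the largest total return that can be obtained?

Mira + Arcturus: cost 7 + 3 = 10 ≤ 11, return 10 + 14 = 24.
Arcturus + Deneb: cost 3 + 6 = 9 ≤ 11, return 14 + 15 = 29.
Capella + Arcturus: cost 6 + 3 = 9 ≤ 11, return 8 + 14 = 22.
Best is Arcturus and Deneb with total return 29.

29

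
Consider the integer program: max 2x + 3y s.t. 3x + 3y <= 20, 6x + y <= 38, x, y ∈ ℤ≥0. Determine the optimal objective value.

18

(x,y)=(0,6): 3·0+3·6=18≤20, 6·0+1·6=6≤38, objective 18.
(x,y)=(1,5): 3·1+3·5=18≤20, 6·1+1·5=11≤38, objective 17.
The best lattice point is (0,6), giving 18.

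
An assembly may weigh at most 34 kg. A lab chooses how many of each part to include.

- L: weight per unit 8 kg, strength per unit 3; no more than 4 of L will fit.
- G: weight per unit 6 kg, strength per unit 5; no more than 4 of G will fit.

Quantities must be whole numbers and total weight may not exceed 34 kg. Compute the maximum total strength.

23

This is a bounded integer knapsack.
G has the best ratio (5/6); taking only G gives at most 4×5 = 20 (stopped by the supply cap of 4).
Mixing does better — 1×L and 4×G: weight 32 ≤ 34, strength 1·3 + 4·5 = 23.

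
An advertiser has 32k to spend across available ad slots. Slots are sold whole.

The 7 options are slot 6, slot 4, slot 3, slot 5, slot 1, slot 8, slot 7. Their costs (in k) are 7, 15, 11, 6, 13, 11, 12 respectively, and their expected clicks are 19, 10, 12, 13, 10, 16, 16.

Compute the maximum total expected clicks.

Allowing fractional choices, the relaxed optimum would be about 58.7, but ad slots are indivisible.
slot 6 + slot 8 + slot 7: cost 7 + 11 + 12 = 30 ≤ 32, expected clicks 19 + 16 + 16 = 51.
slot 6 + slot 5 + slot 8: cost 7 + 6 + 11 = 24 ≤ 32, expected clicks 19 + 13 + 16 = 48.
slot 6 + slot 5 + slot 7: cost 7 + 6 + 12 = 25 ≤ 32, expected clicks 19 + 13 + 16 = 48.
Best is slot 6, slot 8, and slot 7 with total expected clicks 51.

51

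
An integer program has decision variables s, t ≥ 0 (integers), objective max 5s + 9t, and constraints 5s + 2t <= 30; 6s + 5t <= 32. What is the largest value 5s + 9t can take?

54

The continuous relaxation peaks at (0, 6.4) with value 57.60; rounding to a feasible lattice point costs some objective.
(s,t)=(0,6): 5·0+2·6=12≤30, 6·0+5·6=30≤32, objective 54.
(s,t)=(1,5): 5·1+2·5=15≤30, 6·1+5·5=31≤32, objective 50.
(s,t)=(0,5): 5·0+2·5=10≤30, 6·0+5·5=25≤32, objective 45.
No feasible integer point exceeds 54.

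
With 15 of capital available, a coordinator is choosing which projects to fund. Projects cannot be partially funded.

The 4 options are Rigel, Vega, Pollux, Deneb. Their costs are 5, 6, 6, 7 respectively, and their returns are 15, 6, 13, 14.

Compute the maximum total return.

29

Allowing fractional choices, the relaxed optimum would be about 36.0, but projects are indivisible.
Rigel + Pollux: cost 5 + 6 = 11 ≤ 15, return 15 + 13 = 28.
Rigel + Deneb: cost 5 + 7 = 12 ≤ 15, return 15 + 14 = 29.
Pollux + Deneb: cost 6 + 7 = 13 ≤ 15, return 13 + 14 = 27.
Best is Rigel and Deneb with total return 29.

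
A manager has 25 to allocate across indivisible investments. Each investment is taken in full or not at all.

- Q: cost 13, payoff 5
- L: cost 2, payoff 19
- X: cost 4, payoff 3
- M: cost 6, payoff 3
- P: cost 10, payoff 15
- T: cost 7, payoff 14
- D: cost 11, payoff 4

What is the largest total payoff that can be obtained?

Allowing fractional choices, the relaxed optimum would be about 52.0, but investments are indivisible.
L + M + P + T: cost 2 + 6 + 10 + 7 = 25 ≤ 25, payoff 19 + 3 + 15 + 14 = 51.
L + X + P + T: cost 2 + 4 + 10 + 7 = 23 ≤ 25, payoff 19 + 3 + 15 + 14 = 51.
The maximum payoff is 51; one optimal choice is L, X, P, and T.

51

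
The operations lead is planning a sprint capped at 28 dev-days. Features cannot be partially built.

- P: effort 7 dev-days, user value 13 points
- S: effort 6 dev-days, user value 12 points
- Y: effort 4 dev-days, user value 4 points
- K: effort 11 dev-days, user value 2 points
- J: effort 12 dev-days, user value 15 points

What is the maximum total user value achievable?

40

Allowing fractional choices, the relaxed optimum would be about 43.0, but features are indivisible.
P + Y + J: effort 7 + 4 + 12 = 23 ≤ 28, user value 13 + 4 + 15 = 32.
P + S + J: effort 7 + 6 + 12 = 25 ≤ 28, user value 13 + 12 + 15 = 40.
Best is P, S, and J with total user value 40.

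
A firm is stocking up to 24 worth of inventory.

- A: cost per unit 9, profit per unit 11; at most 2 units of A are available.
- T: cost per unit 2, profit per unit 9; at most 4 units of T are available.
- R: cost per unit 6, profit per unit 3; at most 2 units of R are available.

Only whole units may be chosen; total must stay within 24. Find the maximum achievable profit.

50

This is a bounded integer knapsack.
T has the best ratio (9/2); taking only T gives at most 4×9 = 36 (stopped by the supply cap of 4).
Mixing does better — 1×A, 4×T, and 1×R: cost 23 ≤ 24, profit 1·11 + 4·9 + 1·3 = 50.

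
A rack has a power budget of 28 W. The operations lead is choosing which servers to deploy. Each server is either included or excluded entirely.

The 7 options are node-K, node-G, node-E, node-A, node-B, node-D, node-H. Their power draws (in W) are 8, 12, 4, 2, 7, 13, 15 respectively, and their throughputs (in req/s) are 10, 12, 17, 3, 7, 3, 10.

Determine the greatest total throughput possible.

42

Treat it as a binary knapsack problem.
node-K + node-G + node-E + node-A: power draw 8 + 12 + 4 + 2 = 26 ≤ 28, throughput 10 + 12 + 17 + 3 = 42.
node-K + node-G + node-E: power draw 8 + 12 + 4 = 24 ≤ 28, throughput 10 + 12 + 17 = 39.
Best is node-K, node-G, node-E, and node-A with total throughput 42.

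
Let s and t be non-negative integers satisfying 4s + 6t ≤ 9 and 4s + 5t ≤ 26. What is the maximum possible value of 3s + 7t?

7

Relaxing integrality, the LP optimum is 10.50 at (s,t) = (0, 1.5), which is not an integer point.
(s,t)=(0,1): 4·0+6·1=6≤9, 4·0+5·1=5≤26, objective 7.
(s,t)=(1,0): 4·1+6·0=4≤9, 4·1+5·0=4≤26, objective 3.
(s,t)=(0,0): 4·0+6·0=0≤9, 4·0+5·0=0≤26, objective 0.
The best lattice point is (0,1), giving 7.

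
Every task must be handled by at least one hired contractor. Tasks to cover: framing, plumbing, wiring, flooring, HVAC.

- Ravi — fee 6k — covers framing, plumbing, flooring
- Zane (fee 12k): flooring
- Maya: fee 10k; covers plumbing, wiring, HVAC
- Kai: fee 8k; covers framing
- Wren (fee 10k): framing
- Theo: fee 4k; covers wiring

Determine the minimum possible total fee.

16

Choose Ravi and Maya: together they cover framing, plumbing, wiring, flooring, HVAC — every task.
Total fee: 6 + 10 = 16.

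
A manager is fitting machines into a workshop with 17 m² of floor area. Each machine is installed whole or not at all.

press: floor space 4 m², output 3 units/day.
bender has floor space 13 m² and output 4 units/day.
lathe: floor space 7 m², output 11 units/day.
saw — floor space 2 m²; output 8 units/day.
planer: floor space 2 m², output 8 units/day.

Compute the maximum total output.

30

Allowing fractional choices, the relaxed optimum would be about 30.6, but machines are indivisible.
press + lathe + saw + planer: floor space 4 + 7 + 2 + 2 = 15 ≤ 17, output 3 + 11 + 8 + 8 = 30.
lathe + saw + planer: floor space 7 + 2 + 2 = 11 ≤ 17, output 11 + 8 + 8 = 27.
Best is press, lathe, saw, and planer with total output 30.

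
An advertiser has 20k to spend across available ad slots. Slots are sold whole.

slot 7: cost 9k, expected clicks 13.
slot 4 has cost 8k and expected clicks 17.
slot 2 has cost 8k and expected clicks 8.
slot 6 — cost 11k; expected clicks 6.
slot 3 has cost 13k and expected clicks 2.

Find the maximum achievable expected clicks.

30

Allowing fractional choices, the relaxed optimum would be about 33.0, but ad slots are indivisible.
slot 4 + slot 2: cost 8 + 8 = 16 ≤ 20, expected clicks 17 + 8 = 25.
slot 7 + slot 4: cost 9 + 8 = 17 ≤ 20, expected clicks 13 + 17 = 30.
slot 4 + slot 6: cost 8 + 11 = 19 ≤ 20, expected clicks 17 + 6 = 23.
Best is slot 7 and slot 4 with total expected clicks 30.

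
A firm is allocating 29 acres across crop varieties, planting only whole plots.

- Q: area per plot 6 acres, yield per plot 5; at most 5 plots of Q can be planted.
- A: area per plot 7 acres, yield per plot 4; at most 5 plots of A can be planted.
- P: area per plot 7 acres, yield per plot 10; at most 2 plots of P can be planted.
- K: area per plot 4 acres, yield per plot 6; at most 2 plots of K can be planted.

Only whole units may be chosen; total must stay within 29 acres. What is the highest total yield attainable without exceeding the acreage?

37

K has the best ratio (6/4); taking only K gives at most 2×6 = 12 (stopped by the supply cap of 2).
Mixing does better — 1×Q, 2×P, and 2×K: area 28 ≤ 29, yield 1·5 + 2·10 + 2·6 = 37.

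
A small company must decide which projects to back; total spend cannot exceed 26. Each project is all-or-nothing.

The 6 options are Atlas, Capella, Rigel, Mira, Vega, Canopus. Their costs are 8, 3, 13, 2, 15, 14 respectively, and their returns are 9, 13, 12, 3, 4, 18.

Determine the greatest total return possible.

40

This is an integer program with binary decision variables.
Take Atlas, Capella, and Canopus: cost 8 + 3 + 14 = 25 ≤ 26, return 9 + 13 + 18 = 40.
No other feasible combination does better.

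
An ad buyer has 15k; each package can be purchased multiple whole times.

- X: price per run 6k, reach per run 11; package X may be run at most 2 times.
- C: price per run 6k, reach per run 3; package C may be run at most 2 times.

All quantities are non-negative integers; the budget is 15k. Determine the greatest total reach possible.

22

This is a bounded integer knapsack.
2×X: price 12 ≤ 15, reach 2·11 = 22.
1×X and 1×C: price 12 ≤ 15, reach 1·11 + 1·3 = 14.
Best is 22.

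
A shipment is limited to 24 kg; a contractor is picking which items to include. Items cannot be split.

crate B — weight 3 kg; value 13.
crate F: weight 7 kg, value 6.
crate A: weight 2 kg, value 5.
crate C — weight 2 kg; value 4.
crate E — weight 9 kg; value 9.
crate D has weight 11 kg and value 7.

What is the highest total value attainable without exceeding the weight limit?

crate B + crate F + crate A + crate C + crate E: weight 3 + 7 + 2 + 2 + 9 = 23 ≤ 24, value 13 + 6 + 5 + 4 + 9 = 37.
crate B + crate F + crate A + crate E: weight 3 + 7 + 2 + 9 = 21 ≤ 24, value 13 + 6 + 5 + 9 = 33.
crate B + crate F + crate C + crate E: weight 3 + 7 + 2 + 9 = 21 ≤ 24, value 13 + 6 + 4 + 9 = 32.
Best is crate B, crate F, crate A, crate C, and crate E with total value 37.

37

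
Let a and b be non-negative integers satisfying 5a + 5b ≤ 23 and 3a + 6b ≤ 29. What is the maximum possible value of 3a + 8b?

32

Relaxing integrality, the LP optimum is 36.80 at (a,b) = (0, 4.6), which is not an integer point.
(a,b)=(0,4) is feasible, giving 32.
(a,b)=(1,3) is feasible, giving 27.
(a,b)=(0,3) is feasible, giving 24.
Maximum is 32 at (a,b)=(0,4).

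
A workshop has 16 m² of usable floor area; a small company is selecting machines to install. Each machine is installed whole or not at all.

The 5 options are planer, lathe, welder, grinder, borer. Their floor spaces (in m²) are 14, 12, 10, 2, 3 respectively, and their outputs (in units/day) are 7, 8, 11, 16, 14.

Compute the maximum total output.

41

This is a 0-1 knapsack instance.
Allowing fractional choices, the relaxed optimum would be about 41.7, but machines are indivisible.
welder + grinder + borer: floor space 10 + 2 + 3 = 15 ≤ 16, output 11 + 16 + 14 = 41.
welder + grinder: floor space 10 + 2 = 12 ≤ 16, output 11 + 16 = 27.
grinder + borer: floor space 2 + 3 = 5 ≤ 16, output 16 + 14 = 30.
Best is welder, grinder, and borer with total output 41.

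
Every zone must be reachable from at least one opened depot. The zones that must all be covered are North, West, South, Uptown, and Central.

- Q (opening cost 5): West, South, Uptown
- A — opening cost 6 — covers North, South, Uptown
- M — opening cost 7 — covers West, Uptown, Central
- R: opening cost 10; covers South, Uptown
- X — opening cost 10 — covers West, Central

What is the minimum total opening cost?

13

The greedy cost-per-new-zone heuristic would pick Q, A, and M for 18, but a cheaper cover exists.
Choose A and M: together they cover North, West, South, Uptown, Central — every zone.
Total opening cost: 6 + 7 = 13.
No cover costs less than 13.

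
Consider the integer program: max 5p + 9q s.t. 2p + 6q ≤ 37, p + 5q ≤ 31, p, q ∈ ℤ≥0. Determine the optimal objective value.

(p,q)=(18,0) is feasible, giving 90.
(p,q)=(17,0) is feasible, giving 85.
The best lattice point is (18,0), giving 90.

90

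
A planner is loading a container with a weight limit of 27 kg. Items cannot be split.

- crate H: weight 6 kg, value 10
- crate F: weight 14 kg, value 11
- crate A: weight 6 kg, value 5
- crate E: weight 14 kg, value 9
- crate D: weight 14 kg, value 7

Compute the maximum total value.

26

crate H + crate A + crate D: weight 6 + 6 + 14 = 26 ≤ 27, value 10 + 5 + 7 = 22.
crate H + crate A + crate E: weight 6 + 6 + 14 = 26 ≤ 27, value 10 + 5 + 9 = 24.
crate H + crate F + crate A: weight 6 + 14 + 6 = 26 ≤ 27, value 10 + 11 + 5 = 26.
Best is crate H, crate F, and crate A with total value 26.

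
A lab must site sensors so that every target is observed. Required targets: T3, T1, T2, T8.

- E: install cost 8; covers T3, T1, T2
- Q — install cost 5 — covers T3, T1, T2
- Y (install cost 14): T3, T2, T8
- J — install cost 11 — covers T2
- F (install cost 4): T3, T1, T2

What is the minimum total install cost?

Choose Y and F: together they cover T3, T1, T2, T8 — every target.
Total install cost: 14 + 4 = 18.

18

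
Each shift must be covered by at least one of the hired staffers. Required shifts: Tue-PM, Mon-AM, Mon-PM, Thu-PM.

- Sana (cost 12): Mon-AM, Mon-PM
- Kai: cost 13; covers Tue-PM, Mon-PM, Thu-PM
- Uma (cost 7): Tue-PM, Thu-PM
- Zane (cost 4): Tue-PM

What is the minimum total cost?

Choose Sana and Uma: together they cover Tue-PM, Mon-AM, Mon-PM, Thu-PM — every shift.
Total cost: 12 + 7 = 19.
No cover costs less than 19.

19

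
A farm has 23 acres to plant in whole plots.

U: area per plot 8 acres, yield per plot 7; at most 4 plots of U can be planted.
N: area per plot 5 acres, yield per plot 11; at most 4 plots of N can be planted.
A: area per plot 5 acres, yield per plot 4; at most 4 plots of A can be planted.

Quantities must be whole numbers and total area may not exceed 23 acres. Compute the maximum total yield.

This is a bounded integer knapsack.
Take 4×N: area 20 ≤ 23, yield 4·11 = 44.
N has the best ratio (11/5) and is taken to its limit of 4; remaining capacity is filled optimally with the others.

44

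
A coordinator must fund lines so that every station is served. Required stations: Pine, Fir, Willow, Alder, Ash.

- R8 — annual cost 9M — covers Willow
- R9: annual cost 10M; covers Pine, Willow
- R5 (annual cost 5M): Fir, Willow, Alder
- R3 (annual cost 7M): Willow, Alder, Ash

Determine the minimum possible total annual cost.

This is a weighted set-cover instance.
Choose R9, R5, and R3: together they cover Pine, Fir, Willow, Alder, Ash — every station.
Total annual cost: 10 + 5 + 7 = 22.
No cover costs less than 22.

22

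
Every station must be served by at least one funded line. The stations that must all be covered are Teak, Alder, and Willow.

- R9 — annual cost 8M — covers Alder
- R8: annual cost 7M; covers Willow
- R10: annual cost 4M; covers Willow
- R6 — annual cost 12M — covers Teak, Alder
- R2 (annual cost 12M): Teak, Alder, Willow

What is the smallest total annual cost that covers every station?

The greedy cost-per-new-station heuristic would pick R10 and R6 for 16, but a cheaper cover exists.
R2 alone covers Teak, Alder, Willow — every station.
Total annual cost: 12.
No cover costs less than 12.

12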